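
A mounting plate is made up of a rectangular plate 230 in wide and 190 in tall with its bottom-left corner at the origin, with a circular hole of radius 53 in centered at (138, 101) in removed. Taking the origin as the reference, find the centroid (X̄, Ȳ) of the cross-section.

plate: A = 230 × 190 = 43700.00, centroid at (115.00, 95.00).
hole: A = −π·53² = -8824.73, centroid at (138.00, 101.00).
ΣA = 34875.27 in², ΣAX̄ = 3807686.74 in³, ΣAȲ = 3260201.89 in³.
X̄ = 3807686.74/34875.27 = 109.18 in; Ȳ = 3260201.89/34875.27 = 93.48 in.

X̄ = 109.18 in, Ȳ = 93.48 in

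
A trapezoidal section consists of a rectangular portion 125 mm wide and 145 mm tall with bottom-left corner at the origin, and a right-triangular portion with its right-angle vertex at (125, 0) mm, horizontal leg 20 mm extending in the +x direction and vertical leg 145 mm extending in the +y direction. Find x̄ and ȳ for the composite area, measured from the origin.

x̄ = 67.62 mm, ȳ = 70.71 mm

Part | A | x̄ᵢ | ȳᵢ | A·x̄ᵢ | A·ȳᵢ
rectangular portion | 18125.00 | 62.50 | 72.50 | 1132812.50 | 1314062.50
triangular portion | 1450.00 | 131.67 | 48.33 | 190916.67 | 70083.33
Σ | 19575.00 |  |  | 1323729.17 | 1384145.83
x̄ = 1323729.17 / 19575.00 = 67.62 mm
ȳ = 1384145.83 / 19575.00 = 70.71 mm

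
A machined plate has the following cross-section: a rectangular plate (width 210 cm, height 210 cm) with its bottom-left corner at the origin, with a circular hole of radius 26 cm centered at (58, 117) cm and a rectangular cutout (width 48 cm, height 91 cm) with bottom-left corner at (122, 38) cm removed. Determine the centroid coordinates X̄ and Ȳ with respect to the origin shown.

X̄ = 102.89 cm, Ȳ = 106.82 cm

Part | A | x̄ᵢ | ȳᵢ | A·x̄ᵢ | A·ȳᵢ
plate | 44100.00 | 105.00 | 105.00 | 4630500.00 | 4630500.00
hole 1 | -2123.72 | 58.00 | 117.00 | -123175.56 | -248474.85
hole 2 | -4368.00 | 146.00 | 83.50 | -637728.00 | -364728.00
Σ | 37608.28 |  |  | 3869596.44 | 4017297.15
X̄ = 3869596.44 / 37608.28 = 102.89 cm
Ȳ = 4017297.15 / 37608.28 = 106.82 cm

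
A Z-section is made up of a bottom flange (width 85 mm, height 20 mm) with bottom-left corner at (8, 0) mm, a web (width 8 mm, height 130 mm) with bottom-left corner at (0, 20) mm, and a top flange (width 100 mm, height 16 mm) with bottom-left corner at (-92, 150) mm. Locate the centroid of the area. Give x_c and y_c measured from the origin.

x_c = 5.26 mm, y_c = 82.53 mm

bottom flange: A = 85 × 20 = 1700.00, centroid at (50.50, 10.00).
web: A = 8 × 130 = 1040.00, centroid at (4.00, 85.00).
top flange: A = 100 × 16 = 1600.00, centroid at (-42.00, 158.00).
ΣA = 4340.00 mm², ΣAx_c = 22810.00 mm³, ΣAy_c = 358200.00 mm³.
x_c = 22810.00/4340.00 = 5.26 mm; y_c = 358200.00/4340.00 = 82.53 mm.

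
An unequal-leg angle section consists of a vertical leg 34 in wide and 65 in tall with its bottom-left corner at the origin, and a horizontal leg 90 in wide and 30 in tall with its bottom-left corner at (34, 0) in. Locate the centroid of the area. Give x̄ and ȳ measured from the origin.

vertical leg: A = 34 × 65 = 2210.00, centroid at (17.00, 32.50).
horizontal leg: A = 90 × 30 = 2700.00, centroid at (79.00, 15.00).
ΣA = 4910.00 in²
ΣAx̄ = (2210.00)(17.00) + (2700.00)(79.00) = 250870.00 in³
ΣAȳ = (2210.00)(32.50) + (2700.00)(15.00) = 112325.00 in³
x̄ = 250870.00 / 4910.00 = 51.09 in
ȳ = 112325.00 / 4910.00 = 22.88 in

x̄ = 51.09 in, ȳ = 22.88 in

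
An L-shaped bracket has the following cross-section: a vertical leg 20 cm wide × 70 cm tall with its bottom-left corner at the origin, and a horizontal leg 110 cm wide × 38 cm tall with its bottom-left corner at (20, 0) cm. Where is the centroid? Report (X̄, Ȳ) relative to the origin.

vertical leg: A = 20 × 70 = 1400.00, centroid at (10.00, 35.00).
horizontal leg: A = 110 × 38 = 4180.00, centroid at (75.00, 19.00).
ΣA = 5580.00 cm²
ΣAX̄ = (1400.00)(10.00) + (4180.00)(75.00) = 327500.00 cm³
ΣAȲ = (1400.00)(35.00) + (4180.00)(19.00) = 128420.00 cm³
X̄ = 327500.00 / 5580.00 = 58.69 cm
Ȳ = 128420.00 / 5580.00 = 23.01 cm

X̄ = 58.69 cm, Ȳ = 23.01 cm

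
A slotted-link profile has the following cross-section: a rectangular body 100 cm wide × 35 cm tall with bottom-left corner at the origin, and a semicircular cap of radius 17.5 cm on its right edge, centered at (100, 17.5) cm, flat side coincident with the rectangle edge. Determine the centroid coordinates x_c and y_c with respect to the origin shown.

x_c = 56.94 cm, y_c = 17.50 cm

Part | A | x̄ᵢ | ȳᵢ | A·x̄ᵢ | A·ȳᵢ
rectangular body | 3500.00 | 50.00 | 17.50 | 175000.00 | 61250.00
semicircular end | 481.06 | 107.43 | 17.50 | 51678.55 | 8418.49
Σ | 3981.06 |  |  | 226678.55 | 69668.49
x_c = 226678.55 / 3981.06 = 56.94 cm
y_c = 69668.49 / 3981.06 = 17.50 cm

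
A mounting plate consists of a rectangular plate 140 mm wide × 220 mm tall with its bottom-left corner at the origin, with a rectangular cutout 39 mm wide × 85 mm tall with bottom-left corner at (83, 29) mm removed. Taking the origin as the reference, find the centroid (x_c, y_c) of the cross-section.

plate: A = 140 × 220 = 30800.00, centroid at (70.00, 110.00).
hole: A = −(39 × 85) = -3315.00, centroid at (102.50, 71.50).
ΣA = 27485.00 mm², ΣAx_c = 1816212.50 mm³, ΣAy_c = 3150977.50 mm³.
x_c = 1816212.50/27485.00 = 66.08 mm; y_c = 3150977.50/27485.00 = 114.64 mm.

x_c = 66.08 mm, y_c = 114.64 mm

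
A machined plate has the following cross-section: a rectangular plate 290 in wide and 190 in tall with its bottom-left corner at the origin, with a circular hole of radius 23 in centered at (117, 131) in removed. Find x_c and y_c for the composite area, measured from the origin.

plate: A = 290 × 190 = 55100.00, centroid at (145.00, 95.00).
hole: A = −π·23² = -1661.90, centroid at (117.00, 131.00).
ΣA = 53438.10 in²
ΣAx_c = (55100.00)(145.00) + (-1661.90)(117.00) = 7795057.41 in³
ΣAy_c = (55100.00)(95.00) + (-1661.90)(131.00) = 5016790.77 in³
x_c = 7795057.41 / 53438.10 = 145.87 in
y_c = 5016790.77 / 53438.10 = 93.88 in

x_c = 145.87 in, y_c = 93.88 in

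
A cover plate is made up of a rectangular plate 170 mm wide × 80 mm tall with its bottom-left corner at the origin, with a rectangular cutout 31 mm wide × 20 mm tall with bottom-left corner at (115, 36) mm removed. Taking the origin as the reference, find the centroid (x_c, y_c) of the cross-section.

Part | A | x̄ᵢ | ȳᵢ | A·x̄ᵢ | A·ȳᵢ
plate | 13600.00 | 85.00 | 40.00 | 1156000.00 | 544000.00
hole | -620.00 | 130.50 | 46.00 | -80910.00 | -28520.00
Σ | 12980.00 |  |  | 1075090.00 | 515480.00
x_c = 1075090.00 / 12980.00 = 82.83 mm
y_c = 515480.00 / 12980.00 = 39.71 mm

x_c = 82.83 mm, y_c = 39.71 mm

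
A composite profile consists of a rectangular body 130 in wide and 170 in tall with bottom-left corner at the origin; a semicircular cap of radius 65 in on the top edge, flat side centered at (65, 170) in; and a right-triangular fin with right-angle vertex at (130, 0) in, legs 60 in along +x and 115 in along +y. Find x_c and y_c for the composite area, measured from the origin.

rectangular body: A = 130 × 170 = 22100.00, centroid at (65.00, 85.00).
semicircular top: A = ½π·65² = 6636.61, centroid at (65.00, 197.59).
triangular fin: A = ½·60·115 = 3450.00, centroid at (150.00, 38.33).
ΣA = 32186.61 in², ΣAx_c = 2385379.94 in³, ΣAy_c = 3322057.80 in³.
x_c = 2385379.94/32186.61 = 74.11 in; y_c = 3322057.80/32186.61 = 103.21 in.

x_c = 74.11 in, y_c = 103.21 in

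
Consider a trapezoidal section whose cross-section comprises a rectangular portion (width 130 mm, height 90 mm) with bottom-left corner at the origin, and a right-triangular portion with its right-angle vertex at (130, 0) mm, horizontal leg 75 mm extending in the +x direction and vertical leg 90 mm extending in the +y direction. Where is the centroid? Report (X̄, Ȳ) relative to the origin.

Part | A | x̄ᵢ | ȳᵢ | A·x̄ᵢ | A·ȳᵢ
rectangular portion | 11700.00 | 65.00 | 45.00 | 760500.00 | 526500.00
triangular portion | 3375.00 | 155.00 | 30.00 | 523125.00 | 101250.00
Σ | 15075.00 |  |  | 1283625.00 | 627750.00
X̄ = 1283625.00 / 15075.00 = 85.15 mm
Ȳ = 627750.00 / 15075.00 = 41.64 mm

X̄ = 85.15 mm, Ȳ = 41.64 mm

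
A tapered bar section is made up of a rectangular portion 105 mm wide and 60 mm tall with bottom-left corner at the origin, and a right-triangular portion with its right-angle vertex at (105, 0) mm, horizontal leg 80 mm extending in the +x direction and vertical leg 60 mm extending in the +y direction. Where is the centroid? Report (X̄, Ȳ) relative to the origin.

X̄ = 74.34 mm, Ȳ = 27.24 mm

rectangular portion: A = 105 × 60 = 6300.00, centroid at (52.50, 30.00).
triangular portion: A = ½·80·60 = 2400.00, centroid at (131.67, 20.00).
ΣA = 8700.00 mm²
ΣAX̄ = (6300.00)(52.50) + (2400.00)(131.67) = 646750.00 mm³
ΣAȲ = (6300.00)(30.00) + (2400.00)(20.00) = 237000.00 mm³
X̄ = 646750.00 / 8700.00 = 74.34 mm
Ȳ = 237000.00 / 8700.00 = 27.24 mm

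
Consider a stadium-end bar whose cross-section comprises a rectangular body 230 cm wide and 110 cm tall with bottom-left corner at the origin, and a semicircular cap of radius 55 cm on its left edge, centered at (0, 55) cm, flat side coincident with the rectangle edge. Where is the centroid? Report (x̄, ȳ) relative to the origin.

Part | A | x̄ᵢ | ȳᵢ | A·x̄ᵢ | A·ȳᵢ
rectangular body | 25300.00 | 115.00 | 55.00 | 2909500.00 | 1391500.00
semicircular end | 4751.66 | -23.34 | 55.00 | -110916.67 | 261341.24
Σ | 30051.66 |  |  | 2798583.33 | 1652841.24
x̄ = 2798583.33 / 30051.66 = 93.13 cm
ȳ = 1652841.24 / 30051.66 = 55.00 cm

x̄ = 93.13 cm, ȳ = 55.00 cm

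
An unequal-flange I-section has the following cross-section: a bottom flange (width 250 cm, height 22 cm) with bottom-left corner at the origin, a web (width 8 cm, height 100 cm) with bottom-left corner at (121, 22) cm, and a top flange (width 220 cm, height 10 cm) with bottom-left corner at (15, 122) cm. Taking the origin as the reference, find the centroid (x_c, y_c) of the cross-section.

x_c = 125.00 cm, y_c = 46.76 cm

bottom flange: A = 250 × 22 = 5500.00, centroid at (125.00, 11.00).
web: A = 8 × 100 = 800.00, centroid at (125.00, 72.00).
top flange: A = 220 × 10 = 2200.00, centroid at (125.00, 127.00).
ΣA = 8500.00 cm²
ΣAx_c = (5500.00)(125.00) + (800.00)(125.00) + (2200.00)(125.00) = 1062500.00 cm³
ΣAy_c = (5500.00)(11.00) + (800.00)(72.00) + (2200.00)(127.00) = 397500.00 cm³
x_c = 1062500.00 / 8500.00 = 125.00 cm
y_c = 397500.00 / 8500.00 = 46.76 cm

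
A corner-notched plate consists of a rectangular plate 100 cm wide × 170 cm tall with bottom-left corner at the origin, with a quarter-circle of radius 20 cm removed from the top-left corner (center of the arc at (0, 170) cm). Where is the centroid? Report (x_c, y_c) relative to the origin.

plate: A = 100 × 170 = 17000.00, centroid at (50.00, 85.00).
removed quarter-circle: A = −¼π·20² = -314.16, centroid at (8.49, 161.51).
ΣA = 16685.84 cm²
ΣAx_c = (17000.00)(50.00) + (-314.16)(8.49) = 847333.33 cm³
ΣAy_c = (17000.00)(85.00) + (-314.16)(161.51) = 1394259.59 cm³
x_c = 847333.33 / 16685.84 = 50.78 cm
y_c = 1394259.59 / 16685.84 = 83.56 cm

x_c = 50.78 cm, y_c = 83.56 cm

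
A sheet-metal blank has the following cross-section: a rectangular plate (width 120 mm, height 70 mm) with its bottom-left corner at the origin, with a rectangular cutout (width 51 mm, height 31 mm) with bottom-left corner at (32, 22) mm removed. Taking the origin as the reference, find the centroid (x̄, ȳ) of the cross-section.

x̄ = 60.58 mm, ȳ = 34.42 mm

Part | A | x̄ᵢ | ȳᵢ | A·x̄ᵢ | A·ȳᵢ
plate | 8400.00 | 60.00 | 35.00 | 504000.00 | 294000.00
hole | -1581.00 | 57.50 | 37.50 | -90907.50 | -59287.50
Σ | 6819.00 |  |  | 413092.50 | 234712.50
x̄ = 413092.50 / 6819.00 = 60.58 mm
ȳ = 234712.50 / 6819.00 = 34.42 mm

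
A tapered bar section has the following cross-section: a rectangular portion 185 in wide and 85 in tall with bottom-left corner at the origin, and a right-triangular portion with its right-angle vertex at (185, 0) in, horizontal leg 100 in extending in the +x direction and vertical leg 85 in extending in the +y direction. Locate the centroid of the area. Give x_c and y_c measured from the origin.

x_c = 119.27 in, y_c = 39.49 in

rectangular portion: A = 185 × 85 = 15725.00, centroid at (92.50, 42.50).
triangular portion: A = ½·100·85 = 4250.00, centroid at (218.33, 28.33).
ΣA = 19975.00 in², ΣAx_c = 2382479.17 in³, ΣAy_c = 788729.17 in³.
x_c = 2382479.17/19975.00 = 119.27 in; y_c = 788729.17/19975.00 = 39.49 in.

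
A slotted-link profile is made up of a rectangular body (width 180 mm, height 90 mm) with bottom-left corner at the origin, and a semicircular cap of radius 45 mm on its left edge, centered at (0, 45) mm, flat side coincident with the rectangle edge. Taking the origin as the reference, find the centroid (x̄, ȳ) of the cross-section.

Part | A | x̄ᵢ | ȳᵢ | A·x̄ᵢ | A·ȳᵢ
rectangular body | 16200.00 | 90.00 | 45.00 | 1458000.00 | 729000.00
semicircular end | 3180.86 | -19.10 | 45.00 | -60750.00 | 143138.82
Σ | 19380.86 |  |  | 1397250.00 | 872138.82
x̄ = 1397250.00 / 19380.86 = 72.09 mm
ȳ = 872138.82 / 19380.86 = 45.00 mm

x̄ = 72.09 mm, ȳ = 45.00 mm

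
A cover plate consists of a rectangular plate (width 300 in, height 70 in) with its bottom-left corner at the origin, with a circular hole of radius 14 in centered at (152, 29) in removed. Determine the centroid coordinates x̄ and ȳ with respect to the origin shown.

plate: A = 300 × 70 = 21000.00, centroid at (150.00, 35.00).
hole: A = −π·14² = -615.75, centroid at (152.00, 29.00).
ΣA = 20384.25 in², ΣAx̄ = 3056405.67 in³, ΣAȳ = 717143.19 in³.
x̄ = 3056405.67/20384.25 = 149.94 in; ȳ = 717143.19/20384.25 = 35.18 in.

x̄ = 149.94 in, ȳ = 35.18 in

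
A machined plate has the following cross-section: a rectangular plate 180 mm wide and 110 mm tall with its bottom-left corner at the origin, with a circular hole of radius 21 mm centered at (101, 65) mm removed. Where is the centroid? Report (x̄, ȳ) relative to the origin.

Part | A | x̄ᵢ | ȳᵢ | A·x̄ᵢ | A·ȳᵢ
plate | 19800.00 | 90.00 | 55.00 | 1782000.00 | 1089000.00
hole | -1385.44 | 101.00 | 65.00 | -139929.68 | -90053.75
Σ | 18414.56 |  |  | 1642070.32 | 998946.25
x̄ = 1642070.32 / 18414.56 = 89.17 mm
ȳ = 998946.25 / 18414.56 = 54.25 mm

x̄ = 89.17 mm, ȳ = 54.25 mm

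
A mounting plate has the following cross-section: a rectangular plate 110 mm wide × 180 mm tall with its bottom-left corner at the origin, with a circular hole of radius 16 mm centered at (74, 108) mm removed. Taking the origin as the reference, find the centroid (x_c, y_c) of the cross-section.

x_c = 54.20 mm, y_c = 89.24 mm

plate: A = 110 × 180 = 19800.00, centroid at (55.00, 90.00).
hole: A = −π·16² = -804.25, centroid at (74.00, 108.00).
ΣA = 18995.75 mm²
ΣAx_c = (19800.00)(55.00) + (-804.25)(74.00) = 1029485.67 mm³
ΣAy_c = (19800.00)(90.00) + (-804.25)(108.00) = 1695141.25 mm³
x_c = 1029485.67 / 18995.75 = 54.20 mm
y_c = 1695141.25 / 18995.75 = 89.24 mm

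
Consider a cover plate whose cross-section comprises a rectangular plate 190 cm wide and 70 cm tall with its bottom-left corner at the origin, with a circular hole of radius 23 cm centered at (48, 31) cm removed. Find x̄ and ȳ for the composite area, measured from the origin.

plate: A = 190 × 70 = 13300.00, centroid at (95.00, 35.00).
hole: A = −π·23² = -1661.90, centroid at (48.00, 31.00).
ΣA = 11638.10 cm²
ΣAx̄ = (13300.00)(95.00) + (-1661.90)(48.00) = 1183728.68 cm³
ΣAȳ = (13300.00)(35.00) + (-1661.90)(31.00) = 413981.02 cm³
x̄ = 1183728.68 / 11638.10 = 101.71 cm
ȳ = 413981.02 / 11638.10 = 35.57 cm

x̄ = 101.71 cm, ȳ = 35.57 cm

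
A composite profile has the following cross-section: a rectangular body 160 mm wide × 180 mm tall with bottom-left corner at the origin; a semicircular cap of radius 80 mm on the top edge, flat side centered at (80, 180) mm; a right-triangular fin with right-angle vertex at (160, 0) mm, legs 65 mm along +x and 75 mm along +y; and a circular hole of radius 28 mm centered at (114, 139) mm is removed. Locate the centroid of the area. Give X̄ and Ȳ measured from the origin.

rectangular body: A = 160 × 180 = 28800.00, centroid at (80.00, 90.00).
semicircular top: A = ½π·80² = 10053.10, centroid at (80.00, 213.95).
triangular fin: A = ½·65·75 = 2437.50, centroid at (181.67, 25.00).
hole: A = −π·28² = -2463.01, centroid at (114.00, 139.00).
ΣA = 38827.59 mm², ΣAX̄ = 3270277.23 mm³, ΣAȲ = 4461470.00 mm³.
X̄ = 3270277.23/38827.59 = 84.23 mm; Ȳ = 4461470.00/38827.59 = 114.90 mm.

X̄ = 84.23 mm, Ȳ = 114.90 mm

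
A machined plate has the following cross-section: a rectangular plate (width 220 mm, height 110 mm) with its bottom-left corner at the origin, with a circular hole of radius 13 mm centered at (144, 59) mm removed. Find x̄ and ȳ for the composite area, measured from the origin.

plate: A = 220 × 110 = 24200.00, centroid at (110.00, 55.00).
hole: A = −π·13² = -530.93, centroid at (144.00, 59.00).
ΣA = 23669.07 mm², ΣAx̄ = 2585546.20 mm³, ΣAȳ = 1299675.18 mm³.
x̄ = 2585546.20/23669.07 = 109.24 mm; ȳ = 1299675.18/23669.07 = 54.91 mm.

x̄ = 109.24 mm, ȳ = 54.91 mm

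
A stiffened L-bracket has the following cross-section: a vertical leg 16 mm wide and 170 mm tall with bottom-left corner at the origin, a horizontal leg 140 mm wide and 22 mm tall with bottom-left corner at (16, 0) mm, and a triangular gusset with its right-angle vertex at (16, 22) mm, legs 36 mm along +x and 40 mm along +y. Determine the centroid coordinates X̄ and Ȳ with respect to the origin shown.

X̄ = 47.06 mm, Ȳ = 44.56 mm

vertical leg: A = 16 × 170 = 2720.00, centroid at (8.00, 85.00).
horizontal leg: A = 140 × 22 = 3080.00, centroid at (86.00, 11.00).
gusset: A = ½·36·40 = 720.00, centroid at (28.00, 35.33).
ΣA = 6520.00 mm²
ΣAX̄ = (2720.00)(8.00) + (3080.00)(86.00) + (720.00)(28.00) = 306800.00 mm³
ΣAȲ = (2720.00)(85.00) + (3080.00)(11.00) + (720.00)(35.33) = 290520.00 mm³
X̄ = 306800.00 / 6520.00 = 47.06 mm
Ȳ = 290520.00 / 6520.00 = 44.56 mm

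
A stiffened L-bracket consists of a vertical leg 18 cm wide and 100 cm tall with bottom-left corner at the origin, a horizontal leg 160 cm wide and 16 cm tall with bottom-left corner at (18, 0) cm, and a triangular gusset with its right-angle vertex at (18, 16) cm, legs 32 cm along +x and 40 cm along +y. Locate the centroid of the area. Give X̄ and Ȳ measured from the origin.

vertical leg: A = 18 × 100 = 1800.00, centroid at (9.00, 50.00).
horizontal leg: A = 160 × 16 = 2560.00, centroid at (98.00, 8.00).
gusset: A = ½·32·40 = 640.00, centroid at (28.67, 29.33).
ΣA = 5000.00 cm²
ΣAX̄ = (1800.00)(9.00) + (2560.00)(98.00) + (640.00)(28.67) = 285426.67 cm³
ΣAȲ = (1800.00)(50.00) + (2560.00)(8.00) + (640.00)(29.33) = 129253.33 cm³
X̄ = 285426.67 / 5000.00 = 57.09 cm
Ȳ = 129253.33 / 5000.00 = 25.85 cm

X̄ = 57.09 cm, Ȳ = 25.85 cm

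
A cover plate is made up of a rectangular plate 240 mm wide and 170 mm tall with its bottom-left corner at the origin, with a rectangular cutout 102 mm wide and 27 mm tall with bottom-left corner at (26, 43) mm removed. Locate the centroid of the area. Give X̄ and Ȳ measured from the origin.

X̄ = 123.11 mm, Ȳ = 87.06 mm

plate: A = 240 × 170 = 40800.00, centroid at (120.00, 85.00).
hole: A = −(102 × 27) = -2754.00, centroid at (77.00, 56.50).
ΣA = 38046.00 mm²
ΣAX̄ = (40800.00)(120.00) + (-2754.00)(77.00) = 4683942.00 mm³
ΣAȲ = (40800.00)(85.00) + (-2754.00)(56.50) = 3312399.00 mm³
X̄ = 4683942.00 / 38046.00 = 123.11 mm
Ȳ = 3312399.00 / 38046.00 = 87.06 mm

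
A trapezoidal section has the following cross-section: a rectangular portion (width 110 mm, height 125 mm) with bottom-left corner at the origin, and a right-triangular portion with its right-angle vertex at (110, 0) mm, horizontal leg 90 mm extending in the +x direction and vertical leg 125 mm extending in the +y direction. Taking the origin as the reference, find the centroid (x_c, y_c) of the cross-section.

x_c = 79.68 mm, y_c = 56.45 mm

rectangular portion: A = 110 × 125 = 13750.00, centroid at (55.00, 62.50).
triangular portion: A = ½·90·125 = 5625.00, centroid at (140.00, 41.67).
ΣA = 19375.00 mm², ΣAx_c = 1543750.00 mm³, ΣAy_c = 1093750.00 mm³.
x_c = 1543750.00/19375.00 = 79.68 mm; y_c = 1093750.00/19375.00 = 56.45 mm.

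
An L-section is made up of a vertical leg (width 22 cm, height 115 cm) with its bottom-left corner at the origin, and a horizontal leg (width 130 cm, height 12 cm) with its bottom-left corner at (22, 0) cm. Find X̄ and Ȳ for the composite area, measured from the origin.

Part | A | x̄ᵢ | ȳᵢ | A·x̄ᵢ | A·ȳᵢ
vertical leg | 2530.00 | 11.00 | 57.50 | 27830.00 | 145475.00
horizontal leg | 1560.00 | 87.00 | 6.00 | 135720.00 | 9360.00
Σ | 4090.00 |  |  | 163550.00 | 154835.00
X̄ = 163550.00 / 4090.00 = 39.99 cm
Ȳ = 154835.00 / 4090.00 = 37.86 cm

X̄ = 39.99 cm, Ȳ = 37.86 cm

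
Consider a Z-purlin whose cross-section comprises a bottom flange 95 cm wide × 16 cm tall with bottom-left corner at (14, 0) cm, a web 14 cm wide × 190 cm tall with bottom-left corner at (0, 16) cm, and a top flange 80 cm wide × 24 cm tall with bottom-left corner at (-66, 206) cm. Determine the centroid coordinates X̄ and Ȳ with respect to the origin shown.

X̄ = 10.19 cm, Ȳ = 119.01 cm

bottom flange: A = 95 × 16 = 1520.00, centroid at (61.50, 8.00).
web: A = 14 × 190 = 2660.00, centroid at (7.00, 111.00).
top flange: A = 80 × 24 = 1920.00, centroid at (-26.00, 218.00).
ΣA = 6100.00 cm²
ΣAX̄ = (1520.00)(61.50) + (2660.00)(7.00) + (1920.00)(-26.00) = 62180.00 cm³
ΣAȲ = (1520.00)(8.00) + (2660.00)(111.00) + (1920.00)(218.00) = 725980.00 cm³
X̄ = 62180.00 / 6100.00 = 10.19 cm
Ȳ = 725980.00 / 6100.00 = 119.01 cm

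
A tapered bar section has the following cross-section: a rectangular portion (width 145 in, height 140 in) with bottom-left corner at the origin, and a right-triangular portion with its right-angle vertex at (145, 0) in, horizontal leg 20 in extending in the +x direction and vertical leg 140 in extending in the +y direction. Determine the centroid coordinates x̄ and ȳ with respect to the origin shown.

x̄ = 77.61 in, ȳ = 68.49 in

rectangular portion: A = 145 × 140 = 20300.00, centroid at (72.50, 70.00).
triangular portion: A = ½·20·140 = 1400.00, centroid at (151.67, 46.67).
ΣA = 21700.00 in², ΣAx̄ = 1684083.33 in³, ΣAȳ = 1486333.33 in³.
x̄ = 1684083.33/21700.00 = 77.61 in; ȳ = 1486333.33/21700.00 = 68.49 in.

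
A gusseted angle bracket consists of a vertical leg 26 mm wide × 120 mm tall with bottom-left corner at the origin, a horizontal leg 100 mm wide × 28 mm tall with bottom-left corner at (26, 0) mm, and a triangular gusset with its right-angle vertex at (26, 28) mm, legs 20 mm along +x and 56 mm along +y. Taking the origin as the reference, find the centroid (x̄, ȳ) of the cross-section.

vertical leg: A = 26 × 120 = 3120.00, centroid at (13.00, 60.00).
horizontal leg: A = 100 × 28 = 2800.00, centroid at (76.00, 14.00).
gusset: A = ½·20·56 = 560.00, centroid at (32.67, 46.67).
ΣA = 6480.00 mm²
ΣAx̄ = (3120.00)(13.00) + (2800.00)(76.00) + (560.00)(32.67) = 271653.33 mm³
ΣAȳ = (3120.00)(60.00) + (2800.00)(14.00) + (560.00)(46.67) = 252533.33 mm³
x̄ = 271653.33 / 6480.00 = 41.92 mm
ȳ = 252533.33 / 6480.00 = 38.97 mm

x̄ = 41.92 mm, ȳ = 38.97 mm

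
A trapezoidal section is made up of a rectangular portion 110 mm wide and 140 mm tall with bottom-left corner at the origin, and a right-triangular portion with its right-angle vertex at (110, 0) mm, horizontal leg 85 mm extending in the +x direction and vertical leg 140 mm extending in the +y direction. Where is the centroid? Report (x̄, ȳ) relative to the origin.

x̄ = 78.22 mm, ȳ = 63.50 mm

Part | A | x̄ᵢ | ȳᵢ | A·x̄ᵢ | A·ȳᵢ
rectangular portion | 15400.00 | 55.00 | 70.00 | 847000.00 | 1078000.00
triangular portion | 5950.00 | 138.33 | 46.67 | 823083.33 | 277666.67
Σ | 21350.00 |  |  | 1670083.33 | 1355666.67
x̄ = 1670083.33 / 21350.00 = 78.22 mm
ȳ = 1355666.67 / 21350.00 = 63.50 mm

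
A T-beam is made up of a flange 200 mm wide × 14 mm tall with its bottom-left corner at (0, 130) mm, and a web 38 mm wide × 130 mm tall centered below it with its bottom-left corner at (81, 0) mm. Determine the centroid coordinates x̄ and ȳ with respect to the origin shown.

x̄ = 100.00 mm, ȳ = 91.05 mm

web: A = 38 × 130 = 4940.00, centroid at (100.00, 65.00).
flange: A = 200 × 14 = 2800.00, centroid at (100.00, 137.00).
ΣA = 7740.00 mm², ΣAx̄ = 774000.00 mm³, ΣAȳ = 704700.00 mm³.
x̄ = 774000.00/7740.00 = 100.00 mm; ȳ = 704700.00/7740.00 = 91.05 mm.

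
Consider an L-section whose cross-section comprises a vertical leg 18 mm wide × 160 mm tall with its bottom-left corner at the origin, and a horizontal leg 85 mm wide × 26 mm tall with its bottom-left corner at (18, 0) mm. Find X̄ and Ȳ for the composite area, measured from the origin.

X̄ = 31.36 mm, Ȳ = 50.91 mm

vertical leg: A = 18 × 160 = 2880.00, centroid at (9.00, 80.00).
horizontal leg: A = 85 × 26 = 2210.00, centroid at (60.50, 13.00).
ΣA = 5090.00 mm²
ΣAX̄ = (2880.00)(9.00) + (2210.00)(60.50) = 159625.00 mm³
ΣAȲ = (2880.00)(80.00) + (2210.00)(13.00) = 259130.00 mm³
X̄ = 159625.00 / 5090.00 = 31.36 mm
Ȳ = 259130.00 / 5090.00 = 50.91 mm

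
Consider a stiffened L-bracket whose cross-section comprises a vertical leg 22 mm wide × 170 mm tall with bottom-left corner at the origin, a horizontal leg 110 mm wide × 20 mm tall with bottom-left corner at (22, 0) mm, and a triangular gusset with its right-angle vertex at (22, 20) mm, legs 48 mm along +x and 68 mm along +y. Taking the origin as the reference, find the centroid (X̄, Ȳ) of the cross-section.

X̄ = 36.00 mm, Ȳ = 54.09 mm

vertical leg: A = 22 × 170 = 3740.00, centroid at (11.00, 85.00).
horizontal leg: A = 110 × 20 = 2200.00, centroid at (77.00, 10.00).
gusset: A = ½·48·68 = 1632.00, centroid at (38.00, 42.67).
ΣA = 7572.00 mm², ΣAX̄ = 272556.00 mm³, ΣAȲ = 409532.00 mm³.
X̄ = 272556.00/7572.00 = 36.00 mm; Ȳ = 409532.00/7572.00 = 54.09 mm.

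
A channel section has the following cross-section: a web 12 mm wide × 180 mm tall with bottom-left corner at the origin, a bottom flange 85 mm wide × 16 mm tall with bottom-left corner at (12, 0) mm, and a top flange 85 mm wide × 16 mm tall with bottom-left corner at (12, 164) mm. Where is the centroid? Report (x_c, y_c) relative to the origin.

x_c = 33.03 mm, y_c = 90.00 mm

Part | A | x̄ᵢ | ȳᵢ | A·x̄ᵢ | A·ȳᵢ
web | 2160.00 | 6.00 | 90.00 | 12960.00 | 194400.00
bottom flange | 1360.00 | 54.50 | 8.00 | 74120.00 | 10880.00
top flange | 1360.00 | 54.50 | 172.00 | 74120.00 | 233920.00
Σ | 4880.00 |  |  | 161200.00 | 439200.00
x_c = 161200.00 / 4880.00 = 33.03 mm
y_c = 439200.00 / 4880.00 = 90.00 mm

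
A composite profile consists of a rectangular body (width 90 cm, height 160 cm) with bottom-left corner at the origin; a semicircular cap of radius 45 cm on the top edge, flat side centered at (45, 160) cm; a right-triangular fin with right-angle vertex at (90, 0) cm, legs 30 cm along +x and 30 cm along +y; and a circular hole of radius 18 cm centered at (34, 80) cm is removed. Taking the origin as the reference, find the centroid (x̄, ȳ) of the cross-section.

x̄ = 47.11 cm, ȳ = 96.68 cm

rectangular body: A = 90 × 160 = 14400.00, centroid at (45.00, 80.00).
semicircular top: A = ½π·45² = 3180.86, centroid at (45.00, 179.10).
triangular fin: A = ½·30·30 = 450.00, centroid at (100.00, 10.00).
hole: A = −π·18² = -1017.88, centroid at (34.00, 80.00).
ΣA = 17012.99 cm²
ΣAx̄ = (14400.00)(45.00) + (3180.86)(45.00) + (450.00)(100.00) + (-1017.88)(34.00) = 801531.03 cm³
ΣAȳ = (14400.00)(80.00) + (3180.86)(179.10) + (450.00)(10.00) + (-1017.88)(80.00) = 1644757.93 cm³
x̄ = 801531.03 / 17012.99 = 47.11 cm
ȳ = 1644757.93 / 17012.99 = 96.68 cm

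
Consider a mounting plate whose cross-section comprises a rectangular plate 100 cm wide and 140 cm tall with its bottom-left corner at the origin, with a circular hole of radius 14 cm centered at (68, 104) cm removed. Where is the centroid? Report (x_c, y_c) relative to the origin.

x_c = 49.17 cm, y_c = 68.44 cm

plate: A = 100 × 140 = 14000.00, centroid at (50.00, 70.00).
hole: A = −π·14² = -615.75, centroid at (68.00, 104.00).
ΣA = 13384.25 cm²
ΣAx_c = (14000.00)(50.00) + (-615.75)(68.00) = 658128.85 cm³
ΣAy_c = (14000.00)(70.00) + (-615.75)(104.00) = 915961.78 cm³
x_c = 658128.85 / 13384.25 = 49.17 cm
y_c = 915961.78 / 13384.25 = 68.44 cm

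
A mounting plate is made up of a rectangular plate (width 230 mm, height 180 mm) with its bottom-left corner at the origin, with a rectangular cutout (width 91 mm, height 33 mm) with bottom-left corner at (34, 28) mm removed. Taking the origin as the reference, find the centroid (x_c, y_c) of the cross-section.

plate: A = 230 × 180 = 41400.00, centroid at (115.00, 90.00).
hole: A = −(91 × 33) = -3003.00, centroid at (79.50, 44.50).
ΣA = 38397.00 mm², ΣAx_c = 4522261.50 mm³, ΣAy_c = 3592366.50 mm³.
x_c = 4522261.50/38397.00 = 117.78 mm; y_c = 3592366.50/38397.00 = 93.56 mm.

x_c = 117.78 mm, y_c = 93.56 mm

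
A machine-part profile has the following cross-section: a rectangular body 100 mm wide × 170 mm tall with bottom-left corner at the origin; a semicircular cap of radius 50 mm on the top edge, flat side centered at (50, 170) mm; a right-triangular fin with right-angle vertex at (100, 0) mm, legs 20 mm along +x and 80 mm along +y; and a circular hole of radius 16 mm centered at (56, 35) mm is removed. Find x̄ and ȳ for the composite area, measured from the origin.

rectangular body: A = 100 × 170 = 17000.00, centroid at (50.00, 85.00).
semicircular top: A = ½π·50² = 3926.99, centroid at (50.00, 191.22).
triangular fin: A = ½·20·80 = 800.00, centroid at (106.67, 26.67).
hole: A = −π·16² = -804.25, centroid at (56.00, 35.00).
ΣA = 20922.74 mm², ΣAx̄ = 1086645.00 mm³, ΣAȳ = 2189106.44 mm³.
x̄ = 1086645.00/20922.74 = 51.94 mm; ȳ = 2189106.44/20922.74 = 104.63 mm.

x̄ = 51.94 mm, ȳ = 104.63 mm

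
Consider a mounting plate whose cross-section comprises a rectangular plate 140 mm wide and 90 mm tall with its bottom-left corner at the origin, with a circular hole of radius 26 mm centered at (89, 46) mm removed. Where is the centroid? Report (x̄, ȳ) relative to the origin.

Part | A | x̄ᵢ | ȳᵢ | A·x̄ᵢ | A·ȳᵢ
plate | 12600.00 | 70.00 | 45.00 | 882000.00 | 567000.00
hole | -2123.72 | 89.00 | 46.00 | -189010.78 | -97690.97
Σ | 10476.28 |  |  | 692989.22 | 469309.03
x̄ = 692989.22 / 10476.28 = 66.15 mm
ȳ = 469309.03 / 10476.28 = 44.80 mm

x̄ = 66.15 mm, ȳ = 44.80 mm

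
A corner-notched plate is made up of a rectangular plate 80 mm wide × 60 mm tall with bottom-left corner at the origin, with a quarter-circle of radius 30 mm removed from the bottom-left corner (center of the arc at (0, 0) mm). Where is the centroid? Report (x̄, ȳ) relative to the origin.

plate: A = 80 × 60 = 4800.00, centroid at (40.00, 30.00).
removed quarter-circle: A = −¼π·30² = -706.86, centroid at (12.73, 12.73).
ΣA = 4093.14 mm², ΣAx̄ = 183000.00 mm³, ΣAȳ = 135000.00 mm³.
x̄ = 183000.00/4093.14 = 44.71 mm; ȳ = 135000.00/4093.14 = 32.98 mm.

x̄ = 44.71 mm, ȳ = 32.98 mm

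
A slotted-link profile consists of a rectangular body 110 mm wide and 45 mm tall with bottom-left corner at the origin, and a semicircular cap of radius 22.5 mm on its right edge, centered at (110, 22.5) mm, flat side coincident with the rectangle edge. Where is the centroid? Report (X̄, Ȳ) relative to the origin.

X̄ = 63.93 mm, Ȳ = 22.50 mm

Part | A | x̄ᵢ | ȳᵢ | A·x̄ᵢ | A·ȳᵢ
rectangular body | 4950.00 | 55.00 | 22.50 | 272250.00 | 111375.00
semicircular end | 795.22 | 119.55 | 22.50 | 95067.47 | 17892.35
Σ | 5745.22 |  |  | 367317.47 | 129267.35
X̄ = 367317.47 / 5745.22 = 63.93 mm
Ȳ = 129267.35 / 5745.22 = 22.50 mm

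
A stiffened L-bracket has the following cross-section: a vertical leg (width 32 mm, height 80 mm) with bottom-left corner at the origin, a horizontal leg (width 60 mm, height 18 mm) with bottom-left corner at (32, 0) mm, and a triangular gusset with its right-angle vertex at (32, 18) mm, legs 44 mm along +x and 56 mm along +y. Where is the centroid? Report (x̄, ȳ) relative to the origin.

vertical leg: A = 32 × 80 = 2560.00, centroid at (16.00, 40.00).
horizontal leg: A = 60 × 18 = 1080.00, centroid at (62.00, 9.00).
gusset: A = ½·44·56 = 1232.00, centroid at (46.67, 36.67).
ΣA = 4872.00 mm², ΣAx̄ = 165413.33 mm³, ΣAȳ = 157293.33 mm³.
x̄ = 165413.33/4872.00 = 33.95 mm; ȳ = 157293.33/4872.00 = 32.29 mm.

x̄ = 33.95 mm, ȳ = 32.29 mm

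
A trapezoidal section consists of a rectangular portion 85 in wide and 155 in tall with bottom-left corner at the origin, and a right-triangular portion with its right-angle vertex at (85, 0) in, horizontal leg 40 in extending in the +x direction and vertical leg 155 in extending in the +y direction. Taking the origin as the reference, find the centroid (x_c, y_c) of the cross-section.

x_c = 53.13 in, y_c = 72.58 in

Part | A | x̄ᵢ | ȳᵢ | A·x̄ᵢ | A·ȳᵢ
rectangular portion | 13175.00 | 42.50 | 77.50 | 559937.50 | 1021062.50
triangular portion | 3100.00 | 98.33 | 51.67 | 304833.33 | 160166.67
Σ | 16275.00 |  |  | 864770.83 | 1181229.17
x_c = 864770.83 / 16275.00 = 53.13 in
y_c = 1181229.17 / 16275.00 = 72.58 in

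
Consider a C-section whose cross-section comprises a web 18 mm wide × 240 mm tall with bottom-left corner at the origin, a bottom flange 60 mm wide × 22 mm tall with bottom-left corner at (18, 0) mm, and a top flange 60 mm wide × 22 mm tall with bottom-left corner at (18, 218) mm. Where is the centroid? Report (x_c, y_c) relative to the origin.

x_c = 23.79 mm, y_c = 120.00 mm

web: A = 18 × 240 = 4320.00, centroid at (9.00, 120.00).
bottom flange: A = 60 × 22 = 1320.00, centroid at (48.00, 11.00).
top flange: A = 60 × 22 = 1320.00, centroid at (48.00, 229.00).
ΣA = 6960.00 mm², ΣAx_c = 165600.00 mm³, ΣAy_c = 835200.00 mm³.
x_c = 165600.00/6960.00 = 23.79 mm; y_c = 835200.00/6960.00 = 120.00 mm.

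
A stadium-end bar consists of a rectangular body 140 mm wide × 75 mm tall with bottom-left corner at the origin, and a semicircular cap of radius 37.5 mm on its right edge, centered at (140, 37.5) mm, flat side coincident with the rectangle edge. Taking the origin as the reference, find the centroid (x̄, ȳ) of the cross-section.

Part | A | x̄ᵢ | ȳᵢ | A·x̄ᵢ | A·ȳᵢ
rectangular body | 10500.00 | 70.00 | 37.50 | 735000.00 | 393750.00
semicircular end | 2208.93 | 155.92 | 37.50 | 344406.78 | 82834.96
Σ | 12708.93 |  |  | 1079406.78 | 476584.96
x̄ = 1079406.78 / 12708.93 = 84.93 mm
ȳ = 476584.96 / 12708.93 = 37.50 mm

x̄ = 84.93 mm, ȳ = 37.50 mm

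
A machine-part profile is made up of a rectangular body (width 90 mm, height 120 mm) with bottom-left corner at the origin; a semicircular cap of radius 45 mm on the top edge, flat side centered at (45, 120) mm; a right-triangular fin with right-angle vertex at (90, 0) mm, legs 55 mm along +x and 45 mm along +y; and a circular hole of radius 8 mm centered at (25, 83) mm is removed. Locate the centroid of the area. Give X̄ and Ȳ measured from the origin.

rectangular body: A = 90 × 120 = 10800.00, centroid at (45.00, 60.00).
semicircular top: A = ½π·45² = 3180.86, centroid at (45.00, 139.10).
triangular fin: A = ½·55·45 = 1237.50, centroid at (108.33, 15.00).
hole: A = −π·8² = -201.06, centroid at (25.00, 83.00).
ΣA = 15017.30 mm², ΣAX̄ = 758174.77 mm³, ΣAȲ = 1092327.87 mm³.
X̄ = 758174.77/15017.30 = 50.49 mm; Ȳ = 1092327.87/15017.30 = 72.74 mm.

X̄ = 50.49 mm, Ȳ = 72.74 mm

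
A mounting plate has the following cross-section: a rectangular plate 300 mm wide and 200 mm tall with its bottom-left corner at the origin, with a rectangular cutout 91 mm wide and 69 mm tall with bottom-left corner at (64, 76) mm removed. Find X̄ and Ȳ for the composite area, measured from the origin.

plate: A = 300 × 200 = 60000.00, centroid at (150.00, 100.00).
hole: A = −(91 × 69) = -6279.00, centroid at (109.50, 110.50).
ΣA = 53721.00 mm², ΣAX̄ = 8312449.50 mm³, ΣAȲ = 5306170.50 mm³.
X̄ = 8312449.50/53721.00 = 154.73 mm; Ȳ = 5306170.50/53721.00 = 98.77 mm.

X̄ = 154.73 mm, Ȳ = 98.77 mm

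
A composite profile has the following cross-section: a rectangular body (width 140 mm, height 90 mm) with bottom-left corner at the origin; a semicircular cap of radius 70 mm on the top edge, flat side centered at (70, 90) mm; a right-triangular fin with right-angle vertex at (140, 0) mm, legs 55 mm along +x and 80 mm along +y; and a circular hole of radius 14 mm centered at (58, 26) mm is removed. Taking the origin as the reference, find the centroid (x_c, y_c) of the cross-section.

x_c = 79.22 mm, y_c = 69.97 mm

rectangular body: A = 140 × 90 = 12600.00, centroid at (70.00, 45.00).
semicircular top: A = ½π·70² = 7696.90, centroid at (70.00, 119.71).
triangular fin: A = ½·55·80 = 2200.00, centroid at (158.33, 26.67).
hole: A = −π·14² = -615.75, centroid at (58.00, 26.00).
ΣA = 21881.15 mm², ΣAx_c = 1733402.85 mm³, ΣAy_c = 1531044.96 mm³.
x_c = 1733402.85/21881.15 = 79.22 mm; y_c = 1531044.96/21881.15 = 69.97 mm.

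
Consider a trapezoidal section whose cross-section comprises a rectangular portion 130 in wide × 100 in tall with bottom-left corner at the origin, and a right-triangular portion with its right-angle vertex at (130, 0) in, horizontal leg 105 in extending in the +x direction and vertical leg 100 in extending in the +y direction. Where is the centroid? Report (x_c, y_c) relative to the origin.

rectangular portion: A = 130 × 100 = 13000.00, centroid at (65.00, 50.00).
triangular portion: A = ½·105·100 = 5250.00, centroid at (165.00, 33.33).
ΣA = 18250.00 in²
ΣAx_c = (13000.00)(65.00) + (5250.00)(165.00) = 1711250.00 in³
ΣAy_c = (13000.00)(50.00) + (5250.00)(33.33) = 825000.00 in³
x_c = 1711250.00 / 18250.00 = 93.77 in
y_c = 825000.00 / 18250.00 = 45.21 in

x_c = 93.77 in, y_c = 45.21 in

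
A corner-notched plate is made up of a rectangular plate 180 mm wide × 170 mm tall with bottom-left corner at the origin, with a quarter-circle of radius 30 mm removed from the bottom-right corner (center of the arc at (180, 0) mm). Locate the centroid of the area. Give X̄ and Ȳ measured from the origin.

X̄ = 88.17 mm, Ȳ = 86.71 mm

Part | A | x̄ᵢ | ȳᵢ | A·x̄ᵢ | A·ȳᵢ
plate | 30600.00 | 90.00 | 85.00 | 2754000.00 | 2601000.00
removed quarter-circle | -706.86 | 167.27 | 12.73 | -118234.50 | -9000.00
Σ | 29893.14 |  |  | 2635765.50 | 2592000.00
X̄ = 2635765.50 / 29893.14 = 88.17 mm
Ȳ = 2592000.00 / 29893.14 = 86.71 mm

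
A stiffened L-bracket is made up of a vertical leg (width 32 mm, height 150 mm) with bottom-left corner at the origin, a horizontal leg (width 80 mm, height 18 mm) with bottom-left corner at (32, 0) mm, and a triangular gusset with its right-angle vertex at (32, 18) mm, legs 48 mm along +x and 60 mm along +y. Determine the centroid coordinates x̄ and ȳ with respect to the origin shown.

x̄ = 32.50 mm, ȳ = 55.69 mm

vertical leg: A = 32 × 150 = 4800.00, centroid at (16.00, 75.00).
horizontal leg: A = 80 × 18 = 1440.00, centroid at (72.00, 9.00).
gusset: A = ½·48·60 = 1440.00, centroid at (48.00, 38.00).
ΣA = 7680.00 mm²
ΣAx̄ = (4800.00)(16.00) + (1440.00)(72.00) + (1440.00)(48.00) = 249600.00 mm³
ΣAȳ = (4800.00)(75.00) + (1440.00)(9.00) + (1440.00)(38.00) = 427680.00 mm³
x̄ = 249600.00 / 7680.00 = 32.50 mm
ȳ = 427680.00 / 7680.00 = 55.69 mm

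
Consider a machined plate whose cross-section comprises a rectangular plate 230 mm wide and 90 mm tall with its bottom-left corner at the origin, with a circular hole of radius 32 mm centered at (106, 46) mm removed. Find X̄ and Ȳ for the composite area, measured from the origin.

X̄ = 116.66 mm, Ȳ = 44.82 mm

plate: A = 230 × 90 = 20700.00, centroid at (115.00, 45.00).
hole: A = −π·32² = -3216.99, centroid at (106.00, 46.00).
ΣA = 17483.01 mm²
ΣAX̄ = (20700.00)(115.00) + (-3216.99)(106.00) = 2039498.97 mm³
ΣAȲ = (20700.00)(45.00) + (-3216.99)(46.00) = 783518.42 mm³
X̄ = 2039498.97 / 17483.01 = 116.66 mm
Ȳ = 783518.42 / 17483.01 = 44.82 mm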